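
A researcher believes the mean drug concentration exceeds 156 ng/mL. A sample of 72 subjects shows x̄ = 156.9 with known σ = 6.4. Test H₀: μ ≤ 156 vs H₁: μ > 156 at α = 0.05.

z = 1.193. Critical value: 1.645. Fail to reject H₀.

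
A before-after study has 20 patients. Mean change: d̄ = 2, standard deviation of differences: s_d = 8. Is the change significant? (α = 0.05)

t = d̄/(s_d/√n) = 2/(8/√20) = 1.118. df = 19, critical t = ±2.093. Fail to reject H₀.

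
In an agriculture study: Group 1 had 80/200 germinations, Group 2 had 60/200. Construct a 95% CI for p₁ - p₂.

p̂₁ = 0.4, p̂₂ = 0.3. Difference = 0.1. CI = (0.007, 0.193)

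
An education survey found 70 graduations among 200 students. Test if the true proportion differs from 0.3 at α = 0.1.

p̂ = 0.35, p₀ = 0.3. z = (p̂ - p₀)/√(p₀(1-p₀)/n) = 1.543. Critical: ±1.645. Fail to reject H₀.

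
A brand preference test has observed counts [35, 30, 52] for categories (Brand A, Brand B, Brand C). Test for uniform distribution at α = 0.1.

Expected = 39 each. χ² = Σ(O-E)²/E = 6.821. df = 2, critical value = 4.605. Reject H₀.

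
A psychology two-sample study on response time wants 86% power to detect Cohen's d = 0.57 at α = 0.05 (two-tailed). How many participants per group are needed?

z_{α/2} = 1.96, z_β = Φ⁻¹(0.86) = 1.08. For medium effect (d = 0.57): n per group = 2(z_{α/2} + z_β)²/d² = 2(1.96 + 1.08)²/0.57² = 56.9 → 57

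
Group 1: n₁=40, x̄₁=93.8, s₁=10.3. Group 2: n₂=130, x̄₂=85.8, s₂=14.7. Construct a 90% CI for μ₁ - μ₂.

Difference = 8.0. SE = √(10.3²/40 + 14.7²/130) = 2.077. CI = (4.58, 11.42)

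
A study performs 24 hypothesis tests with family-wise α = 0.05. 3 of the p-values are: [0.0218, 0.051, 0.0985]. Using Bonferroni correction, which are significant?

Bonferroni α = 0.05/24 = 0.00208. None of the given p-values are significant.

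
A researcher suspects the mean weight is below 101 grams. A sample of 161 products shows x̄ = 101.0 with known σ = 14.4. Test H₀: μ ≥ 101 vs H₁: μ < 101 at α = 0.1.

z = 0.0. Critical value: -1.28. Fail to reject H₀.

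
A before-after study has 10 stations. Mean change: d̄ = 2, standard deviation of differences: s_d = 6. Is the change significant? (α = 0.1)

t = d̄/(s_d/√n) = 2/(6/√10) = 1.054. df = 9, critical t = ±1.833. Fail to reject H₀.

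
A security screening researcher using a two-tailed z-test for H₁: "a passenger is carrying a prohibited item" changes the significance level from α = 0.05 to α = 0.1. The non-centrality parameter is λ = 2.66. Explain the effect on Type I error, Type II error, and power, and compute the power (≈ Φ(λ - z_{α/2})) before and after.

Increasing α from 0.05 to 0.1:
• Type I error rate increases (α is the Type I rate by definition).
• Critical value moves from z_{α/2} = 1.96 to 1.645, so power = Φ(λ - z_{α/2}) goes from Φ(2.66 - 1.96) = 0.758 to Φ(2.66 - 1.645) = 0.845.
• Type II error rate β = 1 - power therefore decreases (0.242 → 0.155).
Appropriate when false negatives are costly — here, letting a prohibited item through — security breach.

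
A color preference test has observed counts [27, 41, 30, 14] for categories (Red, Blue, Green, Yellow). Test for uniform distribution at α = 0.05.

Expected = 28 each. χ² = Σ(O-E)²/E = 13.214. df = 3, critical value = 7.815. Reject H₀.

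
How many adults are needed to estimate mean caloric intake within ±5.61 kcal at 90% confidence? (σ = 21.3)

n = (z*σ/E)² = (1.645×21.3/5.61)² = 39.01 → n = 40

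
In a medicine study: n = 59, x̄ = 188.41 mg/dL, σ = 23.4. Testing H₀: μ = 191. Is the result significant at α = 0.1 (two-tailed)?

z = (188.41 - 191)/(23.4/√59) = -0.85. Since |z| ≤ 1.645, not significant at α = 0.1.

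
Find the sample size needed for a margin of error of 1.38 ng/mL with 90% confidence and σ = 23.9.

n = (z*σ/E)² = (1.645×23.9/1.38)² = 811.7 → n = 812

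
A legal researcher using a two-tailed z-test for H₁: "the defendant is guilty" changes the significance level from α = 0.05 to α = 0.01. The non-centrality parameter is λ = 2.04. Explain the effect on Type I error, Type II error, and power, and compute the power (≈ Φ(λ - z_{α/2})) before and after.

Decreasing α from 0.05 to 0.01:
• Type I error rate decreases (α is the Type I rate by definition).
• Critical value moves from z_{α/2} = 1.96 to 2.576, so power = Φ(λ - z_{α/2}) goes from Φ(2.04 - 1.96) = 0.532 to Φ(2.04 - 2.576) = 0.296.
• Type II error rate β = 1 - power therefore increases (0.468 → 0.704).
Appropriate when false positives are costly — here, convicting an innocent person.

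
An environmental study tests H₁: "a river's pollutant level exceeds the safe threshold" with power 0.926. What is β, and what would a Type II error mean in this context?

β = 1 - power = 1 - 0.926 = 0.074. A Type II error is failing to reject H₀ when H₀ is false (false negative) — here, failing to conclude that a river's pollutant level exceeds the safe threshold when in fact it is true. Consequence: allowing unsafe pollution to continue.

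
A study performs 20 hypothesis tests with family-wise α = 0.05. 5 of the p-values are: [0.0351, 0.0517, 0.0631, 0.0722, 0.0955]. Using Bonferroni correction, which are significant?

Bonferroni α = 0.05/20 = 0.0025. None of the given p-values are significant.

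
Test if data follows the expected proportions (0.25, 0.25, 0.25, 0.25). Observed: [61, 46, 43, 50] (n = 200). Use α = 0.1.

Expected: [50.0, 50.0, 50.0, 50.0]. χ² = 3.72. df = 3, critical = 6.251. Fail to reject H₀.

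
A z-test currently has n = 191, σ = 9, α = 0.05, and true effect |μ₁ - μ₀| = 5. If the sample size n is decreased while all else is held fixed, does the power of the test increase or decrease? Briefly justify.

Power decreases: a smaller n inflates the standard error σ/√n, pulling the sampling distribution under H₁ back toward the critical value.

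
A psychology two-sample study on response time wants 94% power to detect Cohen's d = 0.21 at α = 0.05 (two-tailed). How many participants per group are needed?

z_{α/2} = 1.96, z_β = Φ⁻¹(0.94) = 1.555. For small effect (d = 0.21): n per group = 2(z_{α/2} + z_β)²/d² = 2(1.96 + 1.555)²/0.21² = 560.3 → 561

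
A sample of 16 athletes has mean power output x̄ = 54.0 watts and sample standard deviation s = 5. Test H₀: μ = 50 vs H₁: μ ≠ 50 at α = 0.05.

t = (x̄ - μ₀)/(s/√n) = (54.0 - 50)/(5/√16) = 3.2. df = 15, critical t = ±2.131. Reject H₀.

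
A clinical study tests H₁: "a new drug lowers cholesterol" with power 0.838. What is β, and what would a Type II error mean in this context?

β = 1 - power = 1 - 0.838 = 0.162. A Type II error is failing to reject H₀ when H₀ is false (false negative) — here, failing to conclude that a new drug lowers cholesterol when in fact it is true. Consequence: shelving an effective drug — patients miss out on a treatment that would have helped.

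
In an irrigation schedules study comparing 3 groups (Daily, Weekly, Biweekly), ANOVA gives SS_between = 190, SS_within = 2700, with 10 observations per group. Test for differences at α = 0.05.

df_between = 2, df_within = 27. F = MS_between/MS_within = 95.0/100.0 = 0.95. F_crit ≈ 3.354. Fail to reject H₀.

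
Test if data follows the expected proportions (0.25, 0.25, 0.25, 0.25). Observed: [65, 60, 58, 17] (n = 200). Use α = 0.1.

Expected: [50.0, 50.0, 50.0, 50.0]. χ² = 29.56. df = 3, critical = 6.251. Reject H₀.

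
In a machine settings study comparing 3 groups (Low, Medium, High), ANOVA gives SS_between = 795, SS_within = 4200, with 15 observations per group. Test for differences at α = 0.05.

df_between = 2, df_within = 42. F = MS_between/MS_within = 397.5/100.0 = 3.975. F_crit ≈ 3.22. Reject H₀. At least one mean differs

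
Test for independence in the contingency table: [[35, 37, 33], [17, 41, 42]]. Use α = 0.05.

χ² = 7.398. df = 2, critical = 5.991. Reject H₀. Variables are dependent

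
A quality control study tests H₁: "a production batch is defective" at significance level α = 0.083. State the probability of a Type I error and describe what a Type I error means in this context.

P(Type I error) = α = 0.083. A Type I error is rejecting H₀ when H₀ is actually true (false positive) — here, concluding that a production batch is defective when in fact this is not the case. Consequence: scrapping a good batch — wasted material and cost for no reason.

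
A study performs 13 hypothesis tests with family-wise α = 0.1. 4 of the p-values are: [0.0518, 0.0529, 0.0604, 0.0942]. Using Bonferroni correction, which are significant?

Bonferroni α = 0.1/13 = 0.00769. None of the given p-values are significant.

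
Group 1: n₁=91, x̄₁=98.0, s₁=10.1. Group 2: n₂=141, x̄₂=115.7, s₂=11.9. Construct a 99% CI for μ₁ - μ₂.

Difference = -17.7. SE = √(10.1²/91 + 11.9²/141) = 1.458. CI = (-21.46, -13.94)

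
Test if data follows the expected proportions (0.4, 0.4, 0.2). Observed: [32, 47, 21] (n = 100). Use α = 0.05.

Expected: [40.0, 40.0, 20.0]. χ² = 2.875. df = 2, critical = 5.991. Fail to reject H₀.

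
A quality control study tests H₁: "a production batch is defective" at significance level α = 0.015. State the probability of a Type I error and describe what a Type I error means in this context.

P(Type I error) = α = 0.015. A Type I error is rejecting H₀ when H₀ is actually true (false positive) — here, concluding that a production batch is defective when in fact this is not the case. Consequence: scrapping a good batch — wasted material and cost for no reason.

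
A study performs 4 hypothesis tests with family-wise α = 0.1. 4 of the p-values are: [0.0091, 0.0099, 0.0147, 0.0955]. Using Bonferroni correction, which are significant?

Bonferroni α = 0.1/4 = 0.025. Significant p-values: [0.0091, 0.0099, 0.0147]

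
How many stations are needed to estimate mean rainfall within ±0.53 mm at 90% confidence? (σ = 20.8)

n = (z*σ/E)² = (1.645×20.8/0.53)² = 4167.8 → n = 4168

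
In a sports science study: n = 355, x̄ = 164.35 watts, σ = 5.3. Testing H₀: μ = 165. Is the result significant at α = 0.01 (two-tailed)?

z = (164.35 - 165)/(5.3/√355) = -2.311. Since |z| ≤ 2.576, not significant at α = 0.01.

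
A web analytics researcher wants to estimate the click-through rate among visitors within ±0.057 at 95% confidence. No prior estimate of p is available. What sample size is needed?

Conservative approach: use p = 0.5 (maximizes p(1-p) = 0.25). n = z²(0.25)/E² = 1.96²×0.25/0.057² = 295.6 → n = 296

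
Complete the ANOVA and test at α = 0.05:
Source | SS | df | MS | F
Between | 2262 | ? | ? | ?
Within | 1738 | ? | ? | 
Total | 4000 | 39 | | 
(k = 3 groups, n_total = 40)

df_between = 2, df_within = 37. MS_between = 1131.0, MS_within = 46.97. F = 24.078, F_crit ≈ 3.252. Reject H₀.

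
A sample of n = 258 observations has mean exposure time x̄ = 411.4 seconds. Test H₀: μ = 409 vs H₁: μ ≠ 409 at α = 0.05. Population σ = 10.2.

z = (x̄ - μ₀)/(σ/√n) = (411.4 - 409)/(10.2/√258) = 3.779. Critical value: ±1.96. Since |3.779| > 1.96, Reject H₀.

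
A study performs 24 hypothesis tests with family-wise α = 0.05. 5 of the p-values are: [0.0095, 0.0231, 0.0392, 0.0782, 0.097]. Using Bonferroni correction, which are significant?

Bonferroni α = 0.05/24 = 0.00208. None of the given p-values are significant.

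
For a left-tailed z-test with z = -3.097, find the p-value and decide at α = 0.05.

p = P(Z < -3.097) = Φ(-3.097) ≈ 0.001. Since p < 0.05, reject H₀ (significant) at α = 0.05.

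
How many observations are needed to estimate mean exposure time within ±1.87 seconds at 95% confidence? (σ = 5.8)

n = (z*σ/E)² = (1.96×5.8/1.87)² = 37.0 → n = 37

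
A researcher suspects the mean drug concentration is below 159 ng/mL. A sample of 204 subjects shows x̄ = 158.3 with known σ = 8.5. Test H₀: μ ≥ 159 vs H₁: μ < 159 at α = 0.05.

z = -1.176. Critical value: -1.645. Fail to reject H₀.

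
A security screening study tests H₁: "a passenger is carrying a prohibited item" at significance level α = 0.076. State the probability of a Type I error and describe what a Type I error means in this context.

P(Type I error) = α = 0.076. A Type I error is rejecting H₀ when H₀ is actually true (false positive) — here, concluding that a passenger is carrying a prohibited item when in fact this is not the case. Consequence: detaining an innocent passenger — delay and inconvenience.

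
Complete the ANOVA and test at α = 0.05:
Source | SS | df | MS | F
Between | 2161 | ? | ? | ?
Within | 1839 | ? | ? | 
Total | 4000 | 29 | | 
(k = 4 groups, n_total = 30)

df_between = 3, df_within = 26. MS_between = 720.33, MS_within = 70.73. F = 10.184, F_crit ≈ 2.975. Reject H₀.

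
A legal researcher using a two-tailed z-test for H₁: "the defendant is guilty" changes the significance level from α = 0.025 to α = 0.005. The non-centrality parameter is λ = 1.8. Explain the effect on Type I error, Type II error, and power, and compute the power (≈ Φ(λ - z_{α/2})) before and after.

Decreasing α from 0.025 to 0.005:
• Type I error rate decreases (α is the Type I rate by definition).
• Critical value moves from z_{α/2} = 2.241 to 2.807, so power = Φ(λ - z_{α/2}) goes from Φ(1.8 - 2.241) = 0.33 to Φ(1.8 - 2.807) = 0.157.
• Type II error rate β = 1 - power therefore increases (0.67 → 0.843).
Appropriate when false positives are costly — here, convicting an innocent person.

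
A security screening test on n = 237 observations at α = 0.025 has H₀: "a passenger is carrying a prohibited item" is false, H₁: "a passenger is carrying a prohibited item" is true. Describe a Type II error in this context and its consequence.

Type II error: failing to reject H₀ when it is false — concluding that a passenger is carrying a prohibited item is not supported when in fact it is. Consequence: letting a prohibited item through — security breach.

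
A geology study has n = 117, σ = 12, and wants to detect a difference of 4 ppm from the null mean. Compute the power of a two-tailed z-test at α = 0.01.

SE = σ/√n = 12/√117 = 1.109. Non-centrality λ = d/SE = 4/1.109 = 3.606. Power ≈ Φ(λ - z_{α/2}) = Φ(3.606 - 2.576) = Φ(1.03) = 0.848.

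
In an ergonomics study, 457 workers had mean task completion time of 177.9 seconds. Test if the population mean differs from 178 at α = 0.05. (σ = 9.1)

z = (x̄ - μ₀)/(σ/√n) = (177.9 - 178)/(9.1/√457) = -0.235. Critical value: ±1.96. Since |-0.235| ≤ 1.96, Fail to reject H₀.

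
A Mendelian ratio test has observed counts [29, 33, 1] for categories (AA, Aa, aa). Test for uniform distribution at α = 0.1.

Expected = 21 each. χ² = Σ(O-E)²/E = 28.952. df = 2, critical value = 4.605. Reject H₀.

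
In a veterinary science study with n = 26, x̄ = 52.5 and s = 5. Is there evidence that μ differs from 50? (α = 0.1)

t = (x̄ - μ₀)/(s/√n) = (52.5 - 50)/(5/√26) = 2.55. df = 25, critical t = ±1.708. Reject H₀.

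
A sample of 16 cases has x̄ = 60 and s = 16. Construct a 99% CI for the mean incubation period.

CI = x̄ ± t*(s/√n) = 60 ± 2.947(16/√16) = (48.21, 71.79)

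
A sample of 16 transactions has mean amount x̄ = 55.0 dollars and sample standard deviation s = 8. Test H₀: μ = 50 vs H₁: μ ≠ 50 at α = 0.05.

t = (x̄ - μ₀)/(s/√n) = (55.0 - 50)/(8/√16) = 2.5. df = 15, critical t = ±2.131. Reject H₀.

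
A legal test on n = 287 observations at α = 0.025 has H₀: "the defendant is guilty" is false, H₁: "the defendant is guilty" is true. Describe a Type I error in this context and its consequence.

Type I error: rejecting H₀ when it is true — concluding that the defendant is guilty when in fact it is not. Consequence: convicting an innocent person.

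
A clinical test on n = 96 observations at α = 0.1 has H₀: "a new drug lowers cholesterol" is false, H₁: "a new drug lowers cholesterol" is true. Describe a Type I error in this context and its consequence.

Type I error: rejecting H₀ when it is true — concluding that a new drug lowers cholesterol when in fact it is not. Consequence: approving an ineffective drug — patients take a useless medication and may skip effective alternatives.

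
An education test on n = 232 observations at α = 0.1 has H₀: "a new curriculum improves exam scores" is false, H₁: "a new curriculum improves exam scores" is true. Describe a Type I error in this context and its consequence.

Type I error: rejecting H₀ when it is true — concluding that a new curriculum improves exam scores when in fact it is not. Consequence: adopting a curriculum that gives no real benefit — disruption for nothing.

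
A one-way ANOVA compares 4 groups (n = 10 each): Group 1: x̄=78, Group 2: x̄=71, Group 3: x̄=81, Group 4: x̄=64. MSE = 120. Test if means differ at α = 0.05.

Grand mean = 73.5. SS_between = 1730.0, MS_between = 576.67. F = 4.806, F_crit ≈ 2.866. Reject H₀.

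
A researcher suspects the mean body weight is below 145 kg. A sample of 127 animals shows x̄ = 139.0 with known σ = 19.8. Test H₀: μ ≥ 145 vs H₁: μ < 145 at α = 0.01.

z = -3.415. Critical value: -2.33. Reject H₀.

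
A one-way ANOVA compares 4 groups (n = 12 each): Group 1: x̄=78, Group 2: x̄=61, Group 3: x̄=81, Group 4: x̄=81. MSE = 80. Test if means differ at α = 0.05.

Grand mean = 75.25. SS_between = 3321.0, MS_between = 1107.0. F = 13.838, F_crit ≈ 2.816. Reject H₀.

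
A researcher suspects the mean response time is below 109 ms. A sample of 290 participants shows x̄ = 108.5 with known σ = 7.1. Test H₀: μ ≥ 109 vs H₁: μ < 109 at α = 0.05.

z = -1.199. Critical value: -1.645. Fail to reject H₀.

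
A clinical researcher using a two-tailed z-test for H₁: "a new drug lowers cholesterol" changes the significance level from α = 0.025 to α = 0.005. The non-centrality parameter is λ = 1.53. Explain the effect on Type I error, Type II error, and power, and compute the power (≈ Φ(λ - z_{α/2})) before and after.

Decreasing α from 0.025 to 0.005:
• Type I error rate decreases (α is the Type I rate by definition).
• Critical value moves from z_{α/2} = 2.241 to 2.807, so power = Φ(λ - z_{α/2}) goes from Φ(1.53 - 2.241) = 0.239 to Φ(1.53 - 2.807) = 0.101.
• Type II error rate β = 1 - power therefore increases (0.761 → 0.899).
Appropriate when false positives are costly — here, approving an ineffective drug — patients take a useless medication and may skip effective alternatives.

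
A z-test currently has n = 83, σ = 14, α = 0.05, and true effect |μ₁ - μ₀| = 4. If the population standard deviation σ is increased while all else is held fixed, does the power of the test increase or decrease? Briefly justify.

Power decreases: a larger σ inflates the standard error σ/√n, pulling the sampling distribution under H₁ back toward the critical value.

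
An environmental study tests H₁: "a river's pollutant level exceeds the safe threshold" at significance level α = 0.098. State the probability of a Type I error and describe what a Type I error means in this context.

P(Type I error) = α = 0.098. A Type I error is rejecting H₀ when H₀ is actually true (false positive) — here, concluding that a river's pollutant level exceeds the safe threshold when in fact this is not the case. Consequence: shutting down a compliant factory unnecessarily.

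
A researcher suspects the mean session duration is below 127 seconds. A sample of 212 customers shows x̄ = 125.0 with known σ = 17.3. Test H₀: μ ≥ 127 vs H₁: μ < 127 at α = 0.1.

z = -1.683. Critical value: -1.28. Reject H₀.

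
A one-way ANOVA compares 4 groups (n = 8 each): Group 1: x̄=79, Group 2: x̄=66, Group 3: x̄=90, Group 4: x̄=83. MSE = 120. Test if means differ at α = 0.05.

Grand mean = 79.5. SS_between = 2440.0, MS_between = 813.33. F = 6.778, F_crit ≈ 2.947. Reject H₀.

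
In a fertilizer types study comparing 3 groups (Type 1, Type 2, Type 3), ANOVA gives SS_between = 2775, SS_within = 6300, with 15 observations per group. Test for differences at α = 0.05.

df_between = 2, df_within = 42. F = MS_between/MS_within = 1387.5/150.0 = 9.25. F_crit ≈ 3.22. Reject H₀. At least one mean differs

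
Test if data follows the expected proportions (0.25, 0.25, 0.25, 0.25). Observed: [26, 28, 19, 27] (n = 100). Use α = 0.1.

Expected: [25.0, 25.0, 25.0, 25.0]. χ² = 2.0. df = 3, critical = 6.251. Fail to reject H₀.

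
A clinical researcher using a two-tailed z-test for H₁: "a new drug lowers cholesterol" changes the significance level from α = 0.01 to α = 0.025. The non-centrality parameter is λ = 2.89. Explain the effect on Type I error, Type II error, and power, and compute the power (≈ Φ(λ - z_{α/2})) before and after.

Increasing α from 0.01 to 0.025:
• Type I error rate increases (α is the Type I rate by definition).
• Critical value moves from z_{α/2} = 2.576 to 2.241, so power = Φ(λ - z_{α/2}) goes from Φ(2.89 - 2.576) = 0.623 to Φ(2.89 - 2.241) = 0.742.
• Type II error rate β = 1 - power therefore decreases (0.377 → 0.258).
Appropriate when false negatives are costly — here, shelving an effective drug — patients miss out on a treatment that would have helped.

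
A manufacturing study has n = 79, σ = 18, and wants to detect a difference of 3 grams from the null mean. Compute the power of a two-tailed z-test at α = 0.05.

SE = σ/√n = 18/√79 = 2.025. Non-centrality λ = d/SE = 3/2.025 = 1.481. Power ≈ Φ(λ - z_{α/2}) = Φ(1.481 - 1.96) = Φ(-0.479) = 0.316.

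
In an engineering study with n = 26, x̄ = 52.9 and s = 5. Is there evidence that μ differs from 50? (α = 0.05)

t = (x̄ - μ₀)/(s/√n) = (52.9 - 50)/(5/√26) = 2.957. df = 25, critical t = ±2.06. Reject H₀.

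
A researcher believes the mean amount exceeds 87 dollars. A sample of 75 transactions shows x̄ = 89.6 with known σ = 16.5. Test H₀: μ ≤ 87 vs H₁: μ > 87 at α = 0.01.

z = 1.365. Critical value: 2.33. Fail to reject H₀.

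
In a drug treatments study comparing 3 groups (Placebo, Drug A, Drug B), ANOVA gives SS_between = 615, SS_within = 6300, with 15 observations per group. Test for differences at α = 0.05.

df_between = 2, df_within = 42. F = MS_between/MS_within = 307.5/150.0 = 2.05. F_crit ≈ 3.22. Fail to reject H₀.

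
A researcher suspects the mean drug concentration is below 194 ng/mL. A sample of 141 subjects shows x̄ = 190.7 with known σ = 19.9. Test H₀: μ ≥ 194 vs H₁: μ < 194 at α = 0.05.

z = -1.969. Critical value: -1.645. Reject H₀.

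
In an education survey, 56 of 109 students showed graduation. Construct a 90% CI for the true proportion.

p̂ = 0.514. CI = p̂ ± z*√(p̂(1-p̂)/n) = (0.435, 0.593)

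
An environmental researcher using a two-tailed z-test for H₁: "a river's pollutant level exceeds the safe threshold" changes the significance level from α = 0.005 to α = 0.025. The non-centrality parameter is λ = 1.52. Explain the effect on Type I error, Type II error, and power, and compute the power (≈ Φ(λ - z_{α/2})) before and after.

Increasing α from 0.005 to 0.025:
• Type I error rate increases (α is the Type I rate by definition).
• Critical value moves from z_{α/2} = 2.807 to 2.241, so power = Φ(λ - z_{α/2}) goes from Φ(1.52 - 2.807) = 0.099 to Φ(1.52 - 2.241) = 0.235.
• Type II error rate β = 1 - power therefore decreases (0.901 → 0.765).
Appropriate when false negatives are costly — here, allowing unsafe pollution to continue.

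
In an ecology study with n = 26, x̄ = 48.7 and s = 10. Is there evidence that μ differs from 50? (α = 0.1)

t = (x̄ - μ₀)/(s/√n) = (48.7 - 50)/(10/√26) = -0.663. df = 25, critical t = ±1.708. Fail to reject H₀.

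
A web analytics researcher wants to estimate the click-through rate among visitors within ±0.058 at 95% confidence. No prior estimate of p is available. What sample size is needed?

Conservative approach: use p = 0.5 (maximizes p(1-p) = 0.25). n = z²(0.25)/E² = 1.96²×0.25/0.058² = 285.5 → n = 286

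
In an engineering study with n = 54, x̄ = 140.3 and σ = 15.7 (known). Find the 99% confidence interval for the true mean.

CI = x̄ ± z*(σ/√n) = 140.3 ± 2.576(15.7/√54) = 140.3 ± 5.5 = (134.8, 145.8)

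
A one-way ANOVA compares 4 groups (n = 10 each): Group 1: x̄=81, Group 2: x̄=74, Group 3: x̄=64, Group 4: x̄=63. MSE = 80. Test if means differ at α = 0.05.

Grand mean = 70.5. SS_between = 2210.0, MS_between = 736.67. F = 9.208, F_crit ≈ 2.866. Reject H₀.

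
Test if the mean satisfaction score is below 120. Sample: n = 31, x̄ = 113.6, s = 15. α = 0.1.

t = (113.6 - 120)/(15/√31) = -2.376, df = 30. Critical t = -1.31. Reject H₀.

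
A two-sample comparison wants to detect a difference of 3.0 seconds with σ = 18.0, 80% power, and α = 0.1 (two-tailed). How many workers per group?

n per group = 2(z_α/2 + z_β)²σ²/d² = 2×(1.645 + 0.84)²×18.0²/3.0² = 444.6 → n = 445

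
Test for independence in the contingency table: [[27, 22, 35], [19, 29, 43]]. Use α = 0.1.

χ² = 2.897. df = 2, critical = 4.605. Fail to reject H₀. No evidence of dependence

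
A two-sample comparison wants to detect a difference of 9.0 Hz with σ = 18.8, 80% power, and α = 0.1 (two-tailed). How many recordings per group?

n per group = 2(z_α/2 + z_β)²σ²/d² = 2×(1.645 + 0.84)²×18.8²/9.0² = 53.9 → n = 54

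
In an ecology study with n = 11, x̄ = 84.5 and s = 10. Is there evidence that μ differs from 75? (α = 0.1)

t = (x̄ - μ₀)/(s/√n) = (84.5 - 75)/(10/√11) = 3.151. df = 10, critical t = ±1.812. Reject H₀.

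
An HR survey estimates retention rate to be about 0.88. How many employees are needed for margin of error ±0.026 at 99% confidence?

n = z²p(1-p)/E² = 2.576²×0.88×0.12/0.026² = 1036.6 → n = 1037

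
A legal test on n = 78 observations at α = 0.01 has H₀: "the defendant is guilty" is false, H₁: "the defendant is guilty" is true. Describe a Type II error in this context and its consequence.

Type II error: failing to reject H₀ when it is false — concluding that the defendant is guilty is not supported when in fact it is. Consequence: acquitting a guilty person.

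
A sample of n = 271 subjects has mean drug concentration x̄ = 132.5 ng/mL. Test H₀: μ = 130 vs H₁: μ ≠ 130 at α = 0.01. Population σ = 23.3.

z = (x̄ - μ₀)/(σ/√n) = (132.5 - 130)/(23.3/√271) = 1.766. Critical value: ±2.576. Since |1.766| ≤ 2.576, Fail to reject H₀.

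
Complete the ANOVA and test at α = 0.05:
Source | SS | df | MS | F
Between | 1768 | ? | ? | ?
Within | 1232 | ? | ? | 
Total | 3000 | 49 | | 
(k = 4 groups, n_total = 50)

df_between = 3, df_within = 46. MS_between = 589.33, MS_within = 26.78. F = 22.004, F_crit ≈ 2.807. Reject H₀.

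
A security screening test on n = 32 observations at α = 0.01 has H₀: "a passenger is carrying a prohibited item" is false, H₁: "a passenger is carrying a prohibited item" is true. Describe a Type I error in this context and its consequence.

Type I error: rejecting H₀ when it is true — concluding that a passenger is carrying a prohibited item when in fact it is not. Consequence: detaining an innocent passenger — delay and inconvenience.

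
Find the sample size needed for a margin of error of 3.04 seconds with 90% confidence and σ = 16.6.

n = (z*σ/E)² = (1.645×16.6/3.04)² = 80.7 → n = 81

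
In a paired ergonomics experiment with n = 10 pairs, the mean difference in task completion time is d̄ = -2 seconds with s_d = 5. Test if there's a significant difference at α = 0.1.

t = d̄/(s_d/√n) = -2/(5/√10) = -1.265. df = 9, critical t = ±1.833. Fail to reject H₀.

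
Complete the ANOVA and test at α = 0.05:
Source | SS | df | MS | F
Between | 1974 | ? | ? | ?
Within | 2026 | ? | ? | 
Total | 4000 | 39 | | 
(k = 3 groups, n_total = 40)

df_between = 2, df_within = 37. MS_between = 987.0, MS_within = 54.76. F = 18.025, F_crit ≈ 3.252. Reject H₀.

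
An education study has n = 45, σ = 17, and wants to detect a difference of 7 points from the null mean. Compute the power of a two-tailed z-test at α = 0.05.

SE = σ/√n = 17/√45 = 2.534. Non-centrality λ = d/SE = 7/2.534 = 2.762. Power ≈ Φ(λ - z_{α/2}) = Φ(2.762 - 1.96) = Φ(0.802) = 0.789.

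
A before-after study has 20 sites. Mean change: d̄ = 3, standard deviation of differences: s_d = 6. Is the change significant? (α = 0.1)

t = d̄/(s_d/√n) = 3/(6/√20) = 2.236. df = 19, critical t = ±1.729. Reject H₀.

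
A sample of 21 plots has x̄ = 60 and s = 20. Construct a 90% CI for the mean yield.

CI = x̄ ± t*(s/√n) = 60 ± 1.725(20/√21) = (52.47, 67.53)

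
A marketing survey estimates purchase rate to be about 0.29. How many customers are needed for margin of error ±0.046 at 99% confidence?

n = z²p(1-p)/E² = 2.576²×0.29×0.71/0.046² = 645.7 → n = 646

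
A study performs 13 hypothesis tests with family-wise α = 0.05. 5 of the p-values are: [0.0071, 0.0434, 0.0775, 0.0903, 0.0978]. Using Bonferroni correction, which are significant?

Bonferroni α = 0.05/13 = 0.00385. None of the given p-values are significant.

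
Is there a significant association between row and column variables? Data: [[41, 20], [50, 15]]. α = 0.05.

χ² = 1.479. df = 1, critical = 3.841. Fail to reject H₀. No evidence of dependence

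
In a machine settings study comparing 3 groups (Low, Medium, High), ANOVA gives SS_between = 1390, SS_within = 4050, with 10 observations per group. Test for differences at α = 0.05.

df_between = 2, df_within = 27. F = MS_between/MS_within = 695.0/150.0 = 4.633. F_crit ≈ 3.354. Reject H₀. At least one mean differs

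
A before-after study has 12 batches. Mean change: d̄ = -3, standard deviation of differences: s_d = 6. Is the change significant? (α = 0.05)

t = d̄/(s_d/√n) = -3/(6/√12) = -1.732. df = 11, critical t = ±2.201. Fail to reject H₀.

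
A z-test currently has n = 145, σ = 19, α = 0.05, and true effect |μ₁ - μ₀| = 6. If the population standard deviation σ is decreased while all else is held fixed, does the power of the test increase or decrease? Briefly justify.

Power increases: a smaller σ shrinks the standard error σ/√n, moving the sampling distribution under H₁ further from the critical value.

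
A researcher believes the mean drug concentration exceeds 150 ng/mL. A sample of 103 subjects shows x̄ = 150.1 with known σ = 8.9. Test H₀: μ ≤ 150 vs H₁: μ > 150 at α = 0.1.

z = 0.114. Critical value: 1.28. Fail to reject H₀.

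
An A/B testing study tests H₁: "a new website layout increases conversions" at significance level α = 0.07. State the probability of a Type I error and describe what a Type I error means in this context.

P(Type I error) = α = 0.07. A Type I error is rejecting H₀ when H₀ is actually true (false positive) — here, concluding that a new website layout increases conversions when in fact this is not the case. Consequence: rolling out a layout that doesn't actually help — wasted engineering effort.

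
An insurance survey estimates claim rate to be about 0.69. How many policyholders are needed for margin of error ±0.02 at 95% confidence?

n = z²p(1-p)/E² = 1.96²×0.69×0.31/0.02² = 2054.3 → n = 2055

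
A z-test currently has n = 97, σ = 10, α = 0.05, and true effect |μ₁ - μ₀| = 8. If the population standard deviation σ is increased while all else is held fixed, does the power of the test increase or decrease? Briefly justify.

Power decreases: a larger σ inflates the standard error σ/√n, pulling the sampling distribution under H₁ back toward the critical value.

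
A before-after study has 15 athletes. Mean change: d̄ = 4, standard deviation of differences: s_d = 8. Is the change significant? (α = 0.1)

t = d̄/(s_d/√n) = 4/(8/√15) = 1.936. df = 14, critical t = ±1.761. Reject H₀.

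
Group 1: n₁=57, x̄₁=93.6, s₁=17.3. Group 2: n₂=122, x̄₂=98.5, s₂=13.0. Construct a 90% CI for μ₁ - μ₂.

Difference = -4.9. SE = √(17.3²/57 + 13.0²/122) = 2.576. CI = (-9.14, -0.66)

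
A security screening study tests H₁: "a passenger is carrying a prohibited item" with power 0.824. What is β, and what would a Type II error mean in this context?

β = 1 - power = 1 - 0.824 = 0.176. A Type II error is failing to reject H₀ when H₀ is false (false negative) — here, failing to conclude that a passenger is carrying a prohibited item when in fact it is true. Consequence: letting a prohibited item through — security breach.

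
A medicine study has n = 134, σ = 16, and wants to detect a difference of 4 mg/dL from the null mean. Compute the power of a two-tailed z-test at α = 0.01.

SE = σ/√n = 16/√134 = 1.382. Non-centrality λ = d/SE = 4/1.382 = 2.894. Power ≈ Φ(λ - z_{α/2}) = Φ(2.894 - 2.576) = Φ(0.318) = 0.625.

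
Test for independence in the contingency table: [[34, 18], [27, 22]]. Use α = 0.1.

χ² = 1.115. df = 1, critical = 2.706. Fail to reject H₀. No evidence of dependence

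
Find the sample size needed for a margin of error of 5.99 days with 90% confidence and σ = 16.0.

n = (z*σ/E)² = (1.645×16.0/5.99)² = 19.3 → n = 20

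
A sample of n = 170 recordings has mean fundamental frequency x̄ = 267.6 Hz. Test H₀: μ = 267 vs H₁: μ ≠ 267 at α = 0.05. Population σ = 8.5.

z = (x̄ - μ₀)/(σ/√n) = (267.6 - 267)/(8.5/√170) = 0.92. Critical value: ±1.96. Since |0.92| ≤ 1.96, Fail to reject H₀.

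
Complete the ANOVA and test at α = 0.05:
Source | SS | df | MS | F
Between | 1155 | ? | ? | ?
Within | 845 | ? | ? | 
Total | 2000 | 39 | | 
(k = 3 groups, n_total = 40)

df_between = 2, df_within = 37. MS_between = 577.5, MS_within = 22.84. F = 25.287, F_crit ≈ 3.252. Reject H₀.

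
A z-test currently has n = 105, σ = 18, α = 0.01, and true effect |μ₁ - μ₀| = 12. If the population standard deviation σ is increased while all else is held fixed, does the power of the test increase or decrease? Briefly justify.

Power decreases: a larger σ inflates the standard error σ/√n, pulling the sampling distribution under H₁ back toward the critical value.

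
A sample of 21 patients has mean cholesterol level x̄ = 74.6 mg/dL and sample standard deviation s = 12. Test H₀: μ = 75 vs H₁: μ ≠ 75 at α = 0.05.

t = (x̄ - μ₀)/(s/√n) = (74.6 - 75)/(12/√21) = -0.153. df = 20, critical t = ±2.086. Fail to reject H₀.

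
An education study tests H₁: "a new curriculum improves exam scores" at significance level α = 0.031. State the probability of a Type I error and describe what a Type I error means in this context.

P(Type I error) = α = 0.031. A Type I error is rejecting H₀ when H₀ is actually true (false positive) — here, concluding that a new curriculum improves exam scores when in fact this is not the case. Consequence: adopting a curriculum that gives no real benefit — disruption for nothing.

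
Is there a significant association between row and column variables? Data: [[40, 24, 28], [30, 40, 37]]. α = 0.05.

χ² = 5.576. df = 2, critical = 5.991. Fail to reject H₀. No evidence of dependence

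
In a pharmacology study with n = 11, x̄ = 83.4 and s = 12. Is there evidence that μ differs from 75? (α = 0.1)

t = (x̄ - μ₀)/(s/√n) = (83.4 - 75)/(12/√11) = 2.322. df = 10, critical t = ±1.812. Reject H₀.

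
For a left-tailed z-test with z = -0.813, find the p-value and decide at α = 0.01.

p = P(Z < -0.813) = Φ(-0.813) ≈ 0.2081. Since p ≥ 0.01, fail to reject H₀ (not significant) at α = 0.01.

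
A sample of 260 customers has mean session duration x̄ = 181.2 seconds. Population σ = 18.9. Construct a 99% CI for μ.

CI = x̄ ± z*(σ/√n) = 181.2 ± 2.576(18.9/√260) = 181.2 ± 3.02 = (178.18, 184.22)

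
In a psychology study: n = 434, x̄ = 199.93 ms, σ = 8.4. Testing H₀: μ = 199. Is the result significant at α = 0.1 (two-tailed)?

z = (199.93 - 199)/(8.4/√434) = 2.306. Since |z| > 1.645, significant at α = 0.1.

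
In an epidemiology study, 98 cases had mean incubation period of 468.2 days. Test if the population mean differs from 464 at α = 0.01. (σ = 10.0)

z = (x̄ - μ₀)/(σ/√n) = (468.2 - 464)/(10.0/√98) = 4.158. Critical value: ±2.576. Since |4.158| > 2.576, Reject H₀.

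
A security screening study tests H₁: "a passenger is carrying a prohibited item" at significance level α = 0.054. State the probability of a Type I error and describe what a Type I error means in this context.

P(Type I error) = α = 0.054. A Type I error is rejecting H₀ when H₀ is actually true (false positive) — here, concluding that a passenger is carrying a prohibited item when in fact this is not the case. Consequence: detaining an innocent passenger — delay and inconvenience.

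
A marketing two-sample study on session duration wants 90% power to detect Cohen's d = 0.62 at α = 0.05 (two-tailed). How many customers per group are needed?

z_{α/2} = 1.96, z_β = Φ⁻¹(0.9) = 1.282. For medium effect (d = 0.62): n per group = 2(z_{α/2} + z_β)²/d² = 2(1.96 + 1.282)²/0.62² = 54.7 → 55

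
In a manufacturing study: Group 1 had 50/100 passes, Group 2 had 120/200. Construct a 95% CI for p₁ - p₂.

p̂₁ = 0.5, p̂₂ = 0.6. Difference = -0.1. CI = (-0.219, 0.019)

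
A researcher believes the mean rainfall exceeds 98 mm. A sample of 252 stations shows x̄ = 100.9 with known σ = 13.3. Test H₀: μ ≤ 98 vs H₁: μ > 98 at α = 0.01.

z = 3.461. Critical value: 2.33. Reject H₀.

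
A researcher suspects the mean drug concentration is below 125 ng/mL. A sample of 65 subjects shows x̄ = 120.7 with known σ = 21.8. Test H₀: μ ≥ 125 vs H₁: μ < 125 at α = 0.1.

z = -1.59. Critical value: -1.28. Reject H₀.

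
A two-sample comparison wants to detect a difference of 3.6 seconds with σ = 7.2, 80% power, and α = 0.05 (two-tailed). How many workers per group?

n per group = 2(z_α/2 + z_β)²σ²/d² = 2×(1.96 + 0.84)²×7.2²/3.6² = 62.7 → n = 63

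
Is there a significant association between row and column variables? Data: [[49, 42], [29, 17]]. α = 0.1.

χ² = 1.054. df = 1, critical = 2.706. Fail to reject H₀. No evidence of dependence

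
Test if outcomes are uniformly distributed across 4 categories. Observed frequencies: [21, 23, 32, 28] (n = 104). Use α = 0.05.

Expected = 26 each. χ² = Σ(O-E)²/E = 2.846. df = 3, critical value = 7.815. Fail to reject H₀.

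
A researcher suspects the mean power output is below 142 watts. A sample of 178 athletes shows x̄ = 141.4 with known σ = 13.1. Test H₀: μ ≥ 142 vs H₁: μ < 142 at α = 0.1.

z = -0.611. Critical value: -1.28. Fail to reject H₀.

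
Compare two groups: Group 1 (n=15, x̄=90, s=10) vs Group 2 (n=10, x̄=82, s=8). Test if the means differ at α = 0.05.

Pooled sp = 9.27. t = 2.114, df = 23. Critical t = ±2.069. Reject H₀.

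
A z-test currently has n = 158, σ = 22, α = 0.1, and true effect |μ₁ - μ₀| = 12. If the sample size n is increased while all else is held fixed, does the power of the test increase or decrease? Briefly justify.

Power increases: a larger n shrinks the standard error σ/√n, moving the sampling distribution under H₁ further from the critical value.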